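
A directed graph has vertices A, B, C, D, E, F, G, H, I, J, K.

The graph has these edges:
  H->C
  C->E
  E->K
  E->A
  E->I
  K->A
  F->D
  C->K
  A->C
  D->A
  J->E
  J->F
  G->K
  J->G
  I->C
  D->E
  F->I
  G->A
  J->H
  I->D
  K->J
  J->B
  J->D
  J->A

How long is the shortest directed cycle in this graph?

3

For each vertex v, BFS finds the shortest path from v back to v.
The shortest such closed walk is J → G → K → J, length 3.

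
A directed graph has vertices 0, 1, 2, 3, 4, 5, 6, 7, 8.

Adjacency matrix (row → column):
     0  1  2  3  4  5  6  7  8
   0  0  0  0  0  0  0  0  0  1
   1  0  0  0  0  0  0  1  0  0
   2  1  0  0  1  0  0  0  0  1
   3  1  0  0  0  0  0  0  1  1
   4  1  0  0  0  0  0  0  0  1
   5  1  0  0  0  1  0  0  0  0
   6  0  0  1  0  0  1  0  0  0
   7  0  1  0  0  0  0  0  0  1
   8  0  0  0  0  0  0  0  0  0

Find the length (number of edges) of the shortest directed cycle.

For each vertex v, BFS finds the shortest path from v back to v.
The shortest such closed walk is 1 → 6 → 2 → 3 → 7 → 1, length 5.

5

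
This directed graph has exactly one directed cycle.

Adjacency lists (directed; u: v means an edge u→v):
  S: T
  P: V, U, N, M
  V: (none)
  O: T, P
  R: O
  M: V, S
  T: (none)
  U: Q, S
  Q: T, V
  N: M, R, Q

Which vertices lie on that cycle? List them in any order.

N, O, P, R

DFS with gray/black marking from N:
N gray
  M gray
    V gray
    V black
    S gray
      T gray
      T black
    S black
  M black
  R gray
    O gray
      O→T: T black — skip
      P gray
        P→V: V black — skip
        U gray
          Q gray
            Q→T: T black — skip
            Q→V: V black — skip
          Q black
          U→S: S black — skip
        U black
        P→N: N is gray → back edge
Back edge closes the cycle N → R → O → P → N; its vertices are {N, O, P, R}.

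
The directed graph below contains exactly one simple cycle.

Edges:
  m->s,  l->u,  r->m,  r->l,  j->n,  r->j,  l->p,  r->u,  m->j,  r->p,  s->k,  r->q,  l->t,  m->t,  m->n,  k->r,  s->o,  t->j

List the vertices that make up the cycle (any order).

DFS with gray/black marking from r:
r gray
  u gray
  u black
  m gray
    s gray
      o gray
      o black
      k gray
        k→r: r is gray → back edge
Back edge closes the cycle r → m → s → k → r; its vertices are {k, m, r, s}.

k, m, r, s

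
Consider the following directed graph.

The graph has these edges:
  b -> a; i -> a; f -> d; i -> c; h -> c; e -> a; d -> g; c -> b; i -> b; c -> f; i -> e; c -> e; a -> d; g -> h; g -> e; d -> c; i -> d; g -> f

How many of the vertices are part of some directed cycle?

8

A vertex is on a directed cycle iff it belongs to a strongly connected component of size ≥ 2 (or has a self-loop).
The vertices on cycles are {a, b, c, d, e, f, g, h} — 8 in total.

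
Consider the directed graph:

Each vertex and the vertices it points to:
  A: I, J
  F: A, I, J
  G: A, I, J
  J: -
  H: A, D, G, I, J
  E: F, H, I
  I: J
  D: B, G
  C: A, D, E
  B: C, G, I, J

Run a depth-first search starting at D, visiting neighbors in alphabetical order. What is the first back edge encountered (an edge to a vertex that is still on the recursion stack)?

C->D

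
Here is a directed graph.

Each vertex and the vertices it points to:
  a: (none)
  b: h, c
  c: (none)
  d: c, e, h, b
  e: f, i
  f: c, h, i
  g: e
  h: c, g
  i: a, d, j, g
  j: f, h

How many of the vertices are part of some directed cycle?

8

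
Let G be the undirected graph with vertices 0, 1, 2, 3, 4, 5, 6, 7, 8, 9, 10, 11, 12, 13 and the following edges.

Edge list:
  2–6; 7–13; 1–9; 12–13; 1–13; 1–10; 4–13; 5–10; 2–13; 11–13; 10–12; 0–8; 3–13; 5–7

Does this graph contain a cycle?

Yes

DFS, tracking each vertex's parent; an edge to a visited non-parent vertex closes a cycle.
Start from 11:
visit 11 (parent –)
  visit 13 (parent 11)
    visit 1 (parent 13)
      1–13: parent, skip
      visit 9 (parent 1)
        9–1: parent, skip
      visit 10 (parent 1)
        visit 12 (parent 10)
          12–13: 13 visited and ≠ parent → cycle
Cycle: 13 – 1 – 10 – 12 – 13.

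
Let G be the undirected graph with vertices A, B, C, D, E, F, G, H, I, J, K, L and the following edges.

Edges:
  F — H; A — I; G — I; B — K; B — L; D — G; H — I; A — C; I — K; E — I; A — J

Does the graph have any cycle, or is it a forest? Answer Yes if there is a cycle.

No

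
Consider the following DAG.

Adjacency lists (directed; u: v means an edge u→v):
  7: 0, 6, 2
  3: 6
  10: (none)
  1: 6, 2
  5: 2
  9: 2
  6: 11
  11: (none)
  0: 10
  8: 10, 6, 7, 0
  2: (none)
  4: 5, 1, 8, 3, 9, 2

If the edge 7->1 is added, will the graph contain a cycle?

No

Adding 7→1 creates a cycle iff 1 can already reach 7.
Explore from 1: no path reaches 7. The graph stays acyclic.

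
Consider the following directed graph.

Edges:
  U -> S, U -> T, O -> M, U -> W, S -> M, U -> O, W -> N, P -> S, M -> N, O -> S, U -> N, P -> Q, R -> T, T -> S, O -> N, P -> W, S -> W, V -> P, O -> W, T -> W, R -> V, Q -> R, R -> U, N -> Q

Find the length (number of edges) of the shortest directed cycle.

4

For each vertex v, BFS finds the shortest path from v back to v.
The shortest such closed walk is Q → R → V → P → Q, length 4.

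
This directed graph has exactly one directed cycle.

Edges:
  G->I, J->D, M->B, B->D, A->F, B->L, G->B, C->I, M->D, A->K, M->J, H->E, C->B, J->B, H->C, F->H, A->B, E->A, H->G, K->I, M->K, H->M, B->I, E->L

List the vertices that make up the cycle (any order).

DFS with gray/black marking from F:
F gray
  H gray
    M gray
      B gray
        D gray
        D black
        L gray
        L black
        I gray
        I black
      B black
      M→D: D black — skip
      J gray
        J→D: D black — skip
        J→B: B black — skip
      J black
      K gray
        K→I: I black — skip
      K black
    M black
    E gray
      E→L: L black — skip
      A gray
        A→F: F is gray → back edge
Back edge closes the cycle F → H → E → A → F; its vertices are {A, E, F, H}.

A, E, F, H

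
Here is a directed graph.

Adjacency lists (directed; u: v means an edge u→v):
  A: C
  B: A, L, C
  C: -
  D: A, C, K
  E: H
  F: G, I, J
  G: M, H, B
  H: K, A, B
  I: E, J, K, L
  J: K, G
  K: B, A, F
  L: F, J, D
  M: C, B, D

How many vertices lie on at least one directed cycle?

11

A vertex is on a directed cycle iff it belongs to a strongly connected component of size ≥ 2 (or has a self-loop).
The vertices on cycles are {B, D, E, F, G, H, I, J, K, L, M} — 11 in total.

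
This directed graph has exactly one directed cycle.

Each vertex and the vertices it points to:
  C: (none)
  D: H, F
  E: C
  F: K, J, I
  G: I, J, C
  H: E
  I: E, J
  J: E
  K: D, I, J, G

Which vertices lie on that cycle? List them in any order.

D, F, K

DFS with gray/black marking from D:
D gray
  H gray
    E gray
      C gray
      C black
    E black
  H black
  F gray
    K gray
      K→D: D is gray → back edge
Back edge closes the cycle D → F → K → D; its vertices are {D, F, K}.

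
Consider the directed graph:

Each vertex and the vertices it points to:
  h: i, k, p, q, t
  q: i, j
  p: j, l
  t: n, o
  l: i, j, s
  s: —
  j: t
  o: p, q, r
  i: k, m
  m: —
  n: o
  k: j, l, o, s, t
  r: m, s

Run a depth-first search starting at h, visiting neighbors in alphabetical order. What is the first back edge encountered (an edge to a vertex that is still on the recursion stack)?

p→j

DFS from h (visiting neighbors in alphabetical order); mark gray on enter, black on exit:
h gray
  i gray
    k gray
      j gray
        t gray
          n gray
            o gray
              p gray
                p→j: j is gray → back edge
First back edge: p → j.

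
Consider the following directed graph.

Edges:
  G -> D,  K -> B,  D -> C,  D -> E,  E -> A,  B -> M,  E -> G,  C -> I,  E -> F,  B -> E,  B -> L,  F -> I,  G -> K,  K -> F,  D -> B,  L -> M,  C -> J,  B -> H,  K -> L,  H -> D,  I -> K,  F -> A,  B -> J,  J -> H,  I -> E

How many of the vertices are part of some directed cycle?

10

A vertex is on a directed cycle iff it belongs to a strongly connected component of size ≥ 2 (or has a self-loop).
The vertices on cycles are {B, C, D, E, F, G, H, I, J, K} — 10 in total.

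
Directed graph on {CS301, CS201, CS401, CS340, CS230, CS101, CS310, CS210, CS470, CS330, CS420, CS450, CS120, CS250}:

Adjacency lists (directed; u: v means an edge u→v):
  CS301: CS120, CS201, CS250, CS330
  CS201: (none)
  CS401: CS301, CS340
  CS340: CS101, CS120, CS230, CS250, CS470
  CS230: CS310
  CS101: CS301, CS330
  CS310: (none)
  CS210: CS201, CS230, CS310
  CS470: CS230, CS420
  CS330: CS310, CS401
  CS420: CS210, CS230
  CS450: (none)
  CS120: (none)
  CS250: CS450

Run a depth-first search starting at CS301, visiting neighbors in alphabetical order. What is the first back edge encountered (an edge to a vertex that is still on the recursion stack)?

CS401->CS301

DFS from CS301 (visiting neighbors in alphabetical order); mark gray on enter, black on exit:
CS301 gray
  CS120 gray
  CS120 black
  CS201 gray
  CS201 black
  CS250 gray
    CS450 gray
    CS450 black
  CS250 black
  CS330 gray
    CS310 gray
    CS310 black
    CS401 gray
      CS401→CS301: CS301 is gray → back edge
First back edge: CS401 → CS301.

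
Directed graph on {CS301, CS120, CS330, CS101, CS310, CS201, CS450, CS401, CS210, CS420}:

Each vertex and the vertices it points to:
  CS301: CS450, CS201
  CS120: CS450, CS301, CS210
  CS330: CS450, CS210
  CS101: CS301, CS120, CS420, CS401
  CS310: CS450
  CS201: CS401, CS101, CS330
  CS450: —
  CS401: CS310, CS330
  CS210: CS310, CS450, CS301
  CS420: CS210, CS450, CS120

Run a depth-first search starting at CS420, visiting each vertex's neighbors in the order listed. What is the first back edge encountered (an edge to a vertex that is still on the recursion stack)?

DFS from CS420 (visiting each vertex's neighbors in the order listed); mark gray on enter, black on exit:
CS420 gray
  CS210 gray
    CS310 gray
      CS450 gray
      CS450 black
    CS310 black
    CS210→CS450: CS450 black — skip
    CS301 gray
      CS301→CS450: CS450 black — skip
      CS201 gray
        CS401 gray
          CS401→CS310: CS310 black — skip
          CS330 gray
            CS330→CS450: CS450 black — skip
            CS330→CS210: CS210 is gray → back edge
First back edge: CS330 → CS210.

CS330->CS210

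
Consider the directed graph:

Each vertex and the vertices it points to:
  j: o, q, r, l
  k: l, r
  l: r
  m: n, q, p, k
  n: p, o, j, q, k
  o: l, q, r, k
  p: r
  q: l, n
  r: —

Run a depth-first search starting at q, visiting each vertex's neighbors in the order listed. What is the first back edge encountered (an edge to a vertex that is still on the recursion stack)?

o→q

DFS from q (visiting each vertex's neighbors in the order listed); mark gray on enter, black on exit:
q gray
  l gray
    r gray
    r black
  l black
  n gray
    p gray
      p→r: r black — skip
    p black
    o gray
      o→l: l black — skip
      o→q: q is gray → back edge
First back edge: o → q.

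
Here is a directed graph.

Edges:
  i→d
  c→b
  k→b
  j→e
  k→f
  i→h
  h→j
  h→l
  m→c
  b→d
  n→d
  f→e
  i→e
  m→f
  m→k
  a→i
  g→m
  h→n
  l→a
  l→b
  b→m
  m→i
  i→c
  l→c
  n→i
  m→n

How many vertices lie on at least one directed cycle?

A vertex is on a directed cycle iff it belongs to a strongly connected component of size ≥ 2 (or has a self-loop).
The vertices on cycles are {a, b, c, h, i, k, l, m, n} — 9 in total.

9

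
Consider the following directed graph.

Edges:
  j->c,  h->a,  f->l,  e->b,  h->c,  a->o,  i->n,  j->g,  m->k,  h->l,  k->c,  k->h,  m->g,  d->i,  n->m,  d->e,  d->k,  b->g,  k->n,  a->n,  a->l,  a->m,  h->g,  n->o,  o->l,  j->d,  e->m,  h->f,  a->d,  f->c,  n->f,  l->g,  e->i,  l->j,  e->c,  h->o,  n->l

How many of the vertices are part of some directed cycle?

12

A vertex is on a directed cycle iff it belongs to a strongly connected component of size ≥ 2 (or has a self-loop).
The vertices on cycles are {a, d, e, f, h, i, j, k, l, m, n, o} — 12 in total.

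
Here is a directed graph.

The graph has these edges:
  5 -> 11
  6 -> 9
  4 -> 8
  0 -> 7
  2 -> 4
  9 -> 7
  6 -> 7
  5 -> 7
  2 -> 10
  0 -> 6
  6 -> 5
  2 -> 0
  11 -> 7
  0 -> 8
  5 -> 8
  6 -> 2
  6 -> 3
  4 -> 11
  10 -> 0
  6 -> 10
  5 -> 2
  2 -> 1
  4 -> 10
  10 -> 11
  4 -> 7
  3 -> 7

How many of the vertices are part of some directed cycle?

6

A vertex is on a directed cycle iff it belongs to a strongly connected component of size ≥ 2 (or has a self-loop).
The vertices on cycles are {0, 2, 4, 5, 6, 10} — 6 in total.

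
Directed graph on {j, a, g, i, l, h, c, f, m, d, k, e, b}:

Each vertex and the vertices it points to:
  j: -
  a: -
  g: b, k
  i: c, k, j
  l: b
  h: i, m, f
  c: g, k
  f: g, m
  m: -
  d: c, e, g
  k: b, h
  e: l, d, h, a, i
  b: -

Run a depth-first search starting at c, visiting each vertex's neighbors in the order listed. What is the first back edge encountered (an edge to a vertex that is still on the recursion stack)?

i->c

DFS from c (visiting each vertex's neighbors in the order listed); mark gray on enter, black on exit:
c gray
  g gray
    b gray
    b black
    k gray
      k→b: b black — skip
      h gray
        i gray
          i→c: c is gray → back edge
First back edge: i → c.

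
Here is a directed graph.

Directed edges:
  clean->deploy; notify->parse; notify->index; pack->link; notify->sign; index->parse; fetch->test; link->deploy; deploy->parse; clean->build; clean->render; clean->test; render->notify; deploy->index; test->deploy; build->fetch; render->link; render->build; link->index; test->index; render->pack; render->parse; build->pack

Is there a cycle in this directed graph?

No

DFS with white/gray/black marking, starting from notify:
notify gray
  parse gray
  parse black
  sign gray
  sign black
  index gray
    index→parse: parse black — skip
  index black
notify black
clean gray
  test gray
    test→index: index black — skip
    deploy gray
      deploy→parse: parse black — skip
      deploy→index: index black — skip
    deploy black
  test black
  render gray
    render→parse: parse black — skip
    pack gray
      link gray
        link→index: index black — skip
        link→deploy: deploy black — skip
      link black
    pack black
    render→link: link black — skip
    render→notify: notify black — skip
    build gray
      fetch gray
        fetch→test: test black — skip
      fetch black
      build→pack: pack black — skip
    build black
  render black
  clean→deploy: deploy black — skip
  clean→build: build black — skip
clean black
Every edge goes to a white or black vertex — no back edge, so the graph is acyclic.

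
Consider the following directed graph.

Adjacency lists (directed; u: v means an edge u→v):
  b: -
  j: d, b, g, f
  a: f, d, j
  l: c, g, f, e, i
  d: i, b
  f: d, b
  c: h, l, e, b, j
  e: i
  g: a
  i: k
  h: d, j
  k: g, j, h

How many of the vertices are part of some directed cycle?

A vertex is on a directed cycle iff it belongs to a strongly connected component of size ≥ 2 (or has a self-loop).
The vertices on cycles are {a, c, d, f, g, h, i, j, k, l} — 10 in total.

10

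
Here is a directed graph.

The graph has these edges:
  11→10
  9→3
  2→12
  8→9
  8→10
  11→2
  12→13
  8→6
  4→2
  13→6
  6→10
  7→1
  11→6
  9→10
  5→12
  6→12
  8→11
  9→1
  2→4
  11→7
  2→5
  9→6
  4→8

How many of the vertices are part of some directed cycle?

A vertex is on a directed cycle iff it belongs to a strongly connected component of size ≥ 2 (or has a self-loop).
The vertices on cycles are {2, 4, 6, 8, 11, 12, 13} — 7 in total.

7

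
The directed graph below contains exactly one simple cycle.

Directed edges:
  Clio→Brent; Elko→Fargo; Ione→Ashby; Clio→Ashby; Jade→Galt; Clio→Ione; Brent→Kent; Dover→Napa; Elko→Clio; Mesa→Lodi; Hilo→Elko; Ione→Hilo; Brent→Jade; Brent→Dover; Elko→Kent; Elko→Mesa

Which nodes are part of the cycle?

DFS with gray/black marking from Elko:
Elko gray
  Fargo gray
  Fargo black
  Mesa gray
    Lodi gray
    Lodi black
  Mesa black
  Kent gray
  Kent black
  Clio gray
    Ashby gray
    Ashby black
    Brent gray
      Brent→Kent: Kent black — skip
      Dover gray
        Napa gray
        Napa black
      Dover black
      Jade gray
        Galt gray
        Galt black
      Jade black
    Brent black
    Ione gray
      Hilo gray
        Hilo→Elko: Elko is gray → back edge
Back edge closes the cycle Elko → Clio → Ione → Hilo → Elko; its vertices are {Clio, Elko, Hilo, Ione}.

Clio, Elko, Hilo, Ione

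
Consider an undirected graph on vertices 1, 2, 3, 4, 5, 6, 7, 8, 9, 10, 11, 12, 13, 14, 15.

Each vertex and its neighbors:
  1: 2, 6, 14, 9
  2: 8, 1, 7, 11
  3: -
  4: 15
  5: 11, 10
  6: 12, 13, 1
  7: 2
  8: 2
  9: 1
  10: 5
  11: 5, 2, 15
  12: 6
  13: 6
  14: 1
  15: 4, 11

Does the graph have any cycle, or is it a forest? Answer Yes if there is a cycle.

DFS, tracking each vertex's parent; an edge to a visited non-parent vertex closes a cycle.
Start from 11:
visit 11 (parent –)
  visit 5 (parent 11)
    5–11: parent, skip
    visit 10 (parent 5)
      10–5: parent, skip
  visit 2 (parent 11)
    visit 8 (parent 2)
      8–2: parent, skip
    visit 1 (parent 2)
      1–2: parent, skip
      visit 6 (parent 1)
        visit 12 (parent 6)
          12–6: parent, skip
        visit 13 (parent 6)
          13–6: parent, skip
        6–1: parent, skip
      visit 14 (parent 1)
        14–1: parent, skip
      visit 9 (parent 1)
        9–1: parent, skip
    visit 7 (parent 2)
      7–2: parent, skip
    2–11: parent, skip
  visit 15 (parent 11)
    visit 4 (parent 15)
      4–15: parent, skip
    15–11: parent, skip
visit 3 (parent –)
No non-parent visited neighbor found — the graph is a forest.

No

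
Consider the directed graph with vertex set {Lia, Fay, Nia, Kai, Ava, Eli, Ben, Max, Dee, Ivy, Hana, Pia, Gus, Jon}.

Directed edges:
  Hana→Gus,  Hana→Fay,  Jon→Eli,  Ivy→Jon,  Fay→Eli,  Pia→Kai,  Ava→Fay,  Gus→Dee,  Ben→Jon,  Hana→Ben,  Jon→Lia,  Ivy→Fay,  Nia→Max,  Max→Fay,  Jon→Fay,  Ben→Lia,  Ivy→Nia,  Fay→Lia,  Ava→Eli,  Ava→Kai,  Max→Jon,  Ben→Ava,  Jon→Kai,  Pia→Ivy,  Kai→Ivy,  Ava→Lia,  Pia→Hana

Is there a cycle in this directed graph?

Yes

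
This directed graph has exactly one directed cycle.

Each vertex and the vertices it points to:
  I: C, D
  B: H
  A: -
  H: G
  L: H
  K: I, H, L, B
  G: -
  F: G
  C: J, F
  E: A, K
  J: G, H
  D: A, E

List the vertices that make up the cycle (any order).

D, E, I, K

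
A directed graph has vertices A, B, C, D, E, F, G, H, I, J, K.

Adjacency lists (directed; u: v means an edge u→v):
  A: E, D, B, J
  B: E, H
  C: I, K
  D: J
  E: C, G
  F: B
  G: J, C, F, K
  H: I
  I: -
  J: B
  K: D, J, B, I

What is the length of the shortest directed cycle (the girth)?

4

For each vertex v, BFS finds the shortest path from v back to v.
The shortest such closed walk is E → C → K → B → E, length 4.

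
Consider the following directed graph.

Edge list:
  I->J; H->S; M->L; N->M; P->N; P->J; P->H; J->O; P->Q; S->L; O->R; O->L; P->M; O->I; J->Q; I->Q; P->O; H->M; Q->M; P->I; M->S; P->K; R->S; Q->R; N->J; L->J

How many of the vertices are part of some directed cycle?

8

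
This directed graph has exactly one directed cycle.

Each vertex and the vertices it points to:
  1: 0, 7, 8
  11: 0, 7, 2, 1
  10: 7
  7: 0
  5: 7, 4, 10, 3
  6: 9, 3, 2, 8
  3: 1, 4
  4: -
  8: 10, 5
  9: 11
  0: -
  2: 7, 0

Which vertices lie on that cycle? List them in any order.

1, 3, 5, 8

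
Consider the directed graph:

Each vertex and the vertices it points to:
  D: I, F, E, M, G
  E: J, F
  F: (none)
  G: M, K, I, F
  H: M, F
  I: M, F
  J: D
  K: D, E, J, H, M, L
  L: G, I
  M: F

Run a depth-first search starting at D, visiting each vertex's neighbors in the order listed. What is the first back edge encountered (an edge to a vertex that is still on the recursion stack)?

DFS from D (visiting each vertex's neighbors in the order listed); mark gray on enter, black on exit:
D gray
  I gray
    M gray
      F gray
      F black
    M black
    I→F: F black — skip
  I black
  D→F: F black — skip
  E gray
    J gray
      J→D: D is gray → back edge
First back edge: J → D.

J→D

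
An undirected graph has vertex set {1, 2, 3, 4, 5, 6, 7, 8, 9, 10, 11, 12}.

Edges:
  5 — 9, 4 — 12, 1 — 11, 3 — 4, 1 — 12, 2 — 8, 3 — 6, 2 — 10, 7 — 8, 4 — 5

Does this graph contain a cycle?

DFS, tracking each vertex's parent; an edge to a visited non-parent vertex closes a cycle.
Start from 5:
visit 5 (parent –)
  visit 9 (parent 5)
    9–5: parent, skip
  visit 4 (parent 5)
    visit 3 (parent 4)
      3–4: parent, skip
      visit 6 (parent 3)
        6–3: parent, skip
    visit 12 (parent 4)
      12–4: parent, skip
      visit 1 (parent 12)
        visit 11 (parent 1)
          11–1: parent, skip
        1–12: parent, skip
    4–5: parent, skip
visit 2 (parent –)
  visit 8 (parent 2)
    visit 7 (parent 8)
      7–8: parent, skip
    8–2: parent, skip
  visit 10 (parent 2)
    10–2: parent, skip
No non-parent visited neighbor found — the graph is a forest.

No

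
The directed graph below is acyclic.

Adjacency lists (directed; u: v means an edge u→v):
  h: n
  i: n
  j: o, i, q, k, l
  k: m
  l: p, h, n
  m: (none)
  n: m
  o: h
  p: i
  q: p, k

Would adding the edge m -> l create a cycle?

Yes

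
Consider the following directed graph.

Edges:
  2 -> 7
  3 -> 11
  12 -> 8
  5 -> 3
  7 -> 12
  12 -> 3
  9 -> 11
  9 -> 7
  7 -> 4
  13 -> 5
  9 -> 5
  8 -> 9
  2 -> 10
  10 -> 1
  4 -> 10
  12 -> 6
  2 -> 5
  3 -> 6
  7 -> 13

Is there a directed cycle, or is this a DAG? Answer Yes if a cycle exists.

Yes

DFS with white/gray/black marking, starting from 7:
7 gray
  12 gray
    3 gray
      11 gray
      11 black
      6 gray
      6 black
    3 black
    8 gray
      9 gray
        5 gray
          5→3: 3 black — skip
        5 black
        9→7: 7 is gray → back edge
Back edge found, so a cycle exists: 7 → 12 → 8 → 9 → 7.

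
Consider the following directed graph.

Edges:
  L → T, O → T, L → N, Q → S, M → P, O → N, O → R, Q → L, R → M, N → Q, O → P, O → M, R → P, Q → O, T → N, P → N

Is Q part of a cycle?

Yes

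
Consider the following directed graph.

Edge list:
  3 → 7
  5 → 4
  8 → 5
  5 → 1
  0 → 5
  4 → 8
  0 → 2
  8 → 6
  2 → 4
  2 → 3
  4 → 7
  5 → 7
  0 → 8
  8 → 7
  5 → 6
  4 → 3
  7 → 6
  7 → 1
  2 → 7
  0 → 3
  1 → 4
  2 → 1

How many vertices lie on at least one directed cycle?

A vertex is on a directed cycle iff it belongs to a strongly connected component of size ≥ 2 (or has a self-loop).
The vertices on cycles are {1, 3, 4, 5, 7, 8} — 6 in total.

6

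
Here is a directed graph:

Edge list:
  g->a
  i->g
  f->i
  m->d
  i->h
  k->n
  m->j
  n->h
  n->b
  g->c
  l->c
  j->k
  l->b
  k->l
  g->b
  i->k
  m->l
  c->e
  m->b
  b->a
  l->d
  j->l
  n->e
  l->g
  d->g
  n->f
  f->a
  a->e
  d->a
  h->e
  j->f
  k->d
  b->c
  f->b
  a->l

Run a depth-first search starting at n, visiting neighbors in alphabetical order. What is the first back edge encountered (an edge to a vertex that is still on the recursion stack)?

DFS from n (visiting neighbors in alphabetical order); mark gray on enter, black on exit:
n gray
  b gray
    a gray
      e gray
      e black
      l gray
        l→b: b is gray → back edge
First back edge: l → b.

l→b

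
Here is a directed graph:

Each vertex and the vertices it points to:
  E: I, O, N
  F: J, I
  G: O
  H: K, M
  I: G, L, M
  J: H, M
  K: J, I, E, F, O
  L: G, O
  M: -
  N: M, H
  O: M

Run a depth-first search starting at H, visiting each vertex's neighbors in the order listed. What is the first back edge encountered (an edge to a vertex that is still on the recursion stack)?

DFS from H (visiting each vertex's neighbors in the order listed); mark gray on enter, black on exit:
H gray
  K gray
    J gray
      J→H: H is gray → back edge
First back edge: J → H.

J→H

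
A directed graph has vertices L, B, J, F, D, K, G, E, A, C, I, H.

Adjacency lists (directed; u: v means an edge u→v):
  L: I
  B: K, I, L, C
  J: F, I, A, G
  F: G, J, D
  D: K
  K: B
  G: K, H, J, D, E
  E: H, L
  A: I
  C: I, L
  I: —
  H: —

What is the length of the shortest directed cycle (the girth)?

2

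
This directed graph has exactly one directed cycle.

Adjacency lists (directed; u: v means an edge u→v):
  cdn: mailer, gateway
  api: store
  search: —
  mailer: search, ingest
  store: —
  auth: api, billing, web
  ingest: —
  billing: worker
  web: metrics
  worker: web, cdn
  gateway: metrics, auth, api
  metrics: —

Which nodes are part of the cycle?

cdn, auth, worker, billing, gateway

DFS with gray/black marking from worker:
worker gray
  web gray
    metrics gray
    metrics black
  web black
  cdn gray
    mailer gray
      search gray
      search black
      ingest gray
      ingest black
    mailer black
    gateway gray
      gateway→metrics: metrics black — skip
      auth gray
        api gray
          store gray
          store black
        api black
        billing gray
          billing→worker: worker is gray → back edge
Back edge closes the cycle worker → cdn → gateway → auth → billing → worker; its vertices are {cdn, auth, worker, billing, gateway}.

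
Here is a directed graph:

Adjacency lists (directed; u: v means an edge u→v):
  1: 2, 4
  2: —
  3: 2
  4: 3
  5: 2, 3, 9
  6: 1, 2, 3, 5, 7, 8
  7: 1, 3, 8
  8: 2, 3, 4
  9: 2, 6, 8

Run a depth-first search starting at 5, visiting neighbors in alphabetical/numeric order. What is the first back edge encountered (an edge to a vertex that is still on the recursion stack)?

6→5

DFS from 5 (visiting neighbors in alphabetical/numeric order); mark gray on enter, black on exit:
5 gray
  2 gray
  2 black
  3 gray
    3→2: 2 black — skip
  3 black
  9 gray
    9→2: 2 black — skip
    6 gray
      1 gray
        1→2: 2 black — skip
        4 gray
          4→3: 3 black — skip
        4 black
      1 black
      6→2: 2 black — skip
      6→3: 3 black — skip
      6→5: 5 is gray → back edge
First back edge: 6 → 5.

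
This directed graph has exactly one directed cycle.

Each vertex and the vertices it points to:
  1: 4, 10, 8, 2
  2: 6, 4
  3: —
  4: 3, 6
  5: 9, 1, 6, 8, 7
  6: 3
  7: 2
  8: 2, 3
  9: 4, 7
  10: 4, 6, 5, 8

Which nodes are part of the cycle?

1, 5, 10

DFS with gray/black marking from 5:
5 gray
  9 gray
    4 gray
      3 gray
      3 black
      6 gray
        6→3: 3 black — skip
      6 black
    4 black
    7 gray
      2 gray
        2→6: 6 black — skip
        2→4: 4 black — skip
      2 black
    7 black
  9 black
  1 gray
    1→4: 4 black — skip
    10 gray
      10→4: 4 black — skip
      10→6: 6 black — skip
      10→5: 5 is gray → back edge
Back edge closes the cycle 5 → 1 → 10 → 5; its vertices are {1, 5, 10}.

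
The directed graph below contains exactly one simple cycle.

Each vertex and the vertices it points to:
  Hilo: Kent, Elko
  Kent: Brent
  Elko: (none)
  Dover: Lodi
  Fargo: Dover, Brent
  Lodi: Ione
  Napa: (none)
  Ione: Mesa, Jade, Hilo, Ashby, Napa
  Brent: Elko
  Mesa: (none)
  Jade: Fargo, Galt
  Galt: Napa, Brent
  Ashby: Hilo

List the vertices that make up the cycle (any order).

Ione, Jade, Lodi, Dover, Fargo

DFS with gray/black marking from Lodi:
Lodi gray
  Ione gray
    Mesa gray
    Mesa black
    Jade gray
      Fargo gray
        Dover gray
          Dover→Lodi: Lodi is gray → back edge
Back edge closes the cycle Lodi → Ione → Jade → Fargo → Dover → Lodi; its vertices are {Ione, Jade, Lodi, Dover, Fargo}.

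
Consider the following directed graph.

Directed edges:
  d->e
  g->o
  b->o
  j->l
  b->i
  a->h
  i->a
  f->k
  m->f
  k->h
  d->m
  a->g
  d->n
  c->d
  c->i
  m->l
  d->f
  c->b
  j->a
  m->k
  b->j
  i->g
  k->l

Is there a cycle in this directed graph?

DFS with white/gray/black marking, starting from f:
f gray
  k gray
    l gray
    l black
    h gray
    h black
  k black
f black
a gray
  a→h: h black — skip
  g gray
    o gray
    o black
  g black
a black
b gray
  i gray
    i→a: a black — skip
    i→g: g black — skip
  i black
  b→o: o black — skip
  j gray
    j→l: l black — skip
    j→a: a black — skip
  j black
b black
c gray
  c→i: i black — skip
  d gray
    n gray
    n black
    m gray
      m→f: f black — skip
      m→k: k black — skip
      m→l: l black — skip
    m black
    d→f: f black — skip
    e gray
    e black
  d black
  c→b: b black — skip
c black
Every edge goes to a white or black vertex — no back edge, so the graph is acyclic.

No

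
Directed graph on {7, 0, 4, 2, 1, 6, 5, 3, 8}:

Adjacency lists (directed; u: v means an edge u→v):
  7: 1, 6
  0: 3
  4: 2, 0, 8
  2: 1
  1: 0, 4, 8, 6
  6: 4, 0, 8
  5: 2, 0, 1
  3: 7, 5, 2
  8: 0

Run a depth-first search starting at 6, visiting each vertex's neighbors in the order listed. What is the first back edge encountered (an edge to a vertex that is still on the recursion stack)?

DFS from 6 (visiting each vertex's neighbors in the order listed); mark gray on enter, black on exit:
6 gray
  4 gray
    2 gray
      1 gray
        0 gray
          3 gray
            7 gray
              7→1: 1 is gray → back edge
First back edge: 7 → 1.

7->1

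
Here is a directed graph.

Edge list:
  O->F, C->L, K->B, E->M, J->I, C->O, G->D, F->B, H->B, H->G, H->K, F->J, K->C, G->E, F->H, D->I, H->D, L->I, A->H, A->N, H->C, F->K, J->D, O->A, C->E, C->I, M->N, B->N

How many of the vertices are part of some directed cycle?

6

A vertex is on a directed cycle iff it belongs to a strongly connected component of size ≥ 2 (or has a self-loop).
The vertices on cycles are {A, C, F, H, K, O} — 6 in total.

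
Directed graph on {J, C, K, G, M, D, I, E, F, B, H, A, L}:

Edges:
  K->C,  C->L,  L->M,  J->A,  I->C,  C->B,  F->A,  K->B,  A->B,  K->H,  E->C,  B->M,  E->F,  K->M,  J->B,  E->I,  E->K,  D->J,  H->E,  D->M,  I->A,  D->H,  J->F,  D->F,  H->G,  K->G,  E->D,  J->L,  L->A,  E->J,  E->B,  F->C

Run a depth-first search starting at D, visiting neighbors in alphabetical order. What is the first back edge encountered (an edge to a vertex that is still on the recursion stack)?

E→D

DFS from D (visiting neighbors in alphabetical order); mark gray on enter, black on exit:
D gray
  F gray
    A gray
      B gray
        M gray
        M black
      B black
    A black
    C gray
      C→B: B black — skip
      L gray
        L→A: A black — skip
        L→M: M black — skip
      L black
    C black
  F black
  H gray
    E gray
      E→B: B black — skip
      E→C: C black — skip
      E→D: D is gray → back edge
First back edge: E → D.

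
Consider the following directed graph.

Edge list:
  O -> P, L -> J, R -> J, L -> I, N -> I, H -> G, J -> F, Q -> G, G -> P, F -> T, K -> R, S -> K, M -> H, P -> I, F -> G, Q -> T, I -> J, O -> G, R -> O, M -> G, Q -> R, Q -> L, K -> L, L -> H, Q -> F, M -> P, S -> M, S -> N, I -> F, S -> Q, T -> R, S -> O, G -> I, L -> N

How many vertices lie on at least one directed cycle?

A vertex is on a directed cycle iff it belongs to a strongly connected component of size ≥ 2 (or has a self-loop).
The vertices on cycles are {F, G, I, J, O, P, R, T} — 8 in total.

8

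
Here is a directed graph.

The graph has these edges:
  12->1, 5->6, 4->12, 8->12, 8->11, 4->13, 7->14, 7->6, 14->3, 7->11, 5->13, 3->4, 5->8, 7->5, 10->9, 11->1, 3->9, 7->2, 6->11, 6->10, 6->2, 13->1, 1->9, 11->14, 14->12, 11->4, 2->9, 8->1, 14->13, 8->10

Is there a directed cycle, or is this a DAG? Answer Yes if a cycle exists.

No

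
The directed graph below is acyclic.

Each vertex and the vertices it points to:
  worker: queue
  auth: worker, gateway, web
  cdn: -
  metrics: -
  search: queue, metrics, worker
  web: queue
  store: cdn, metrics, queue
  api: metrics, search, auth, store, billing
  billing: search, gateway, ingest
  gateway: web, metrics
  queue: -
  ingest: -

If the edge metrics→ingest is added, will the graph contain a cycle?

No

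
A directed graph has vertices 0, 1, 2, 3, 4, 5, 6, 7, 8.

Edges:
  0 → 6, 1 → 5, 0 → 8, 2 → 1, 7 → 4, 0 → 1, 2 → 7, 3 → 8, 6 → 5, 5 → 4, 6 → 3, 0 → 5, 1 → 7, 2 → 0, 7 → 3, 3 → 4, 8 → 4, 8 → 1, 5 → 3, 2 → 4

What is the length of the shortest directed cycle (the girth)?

4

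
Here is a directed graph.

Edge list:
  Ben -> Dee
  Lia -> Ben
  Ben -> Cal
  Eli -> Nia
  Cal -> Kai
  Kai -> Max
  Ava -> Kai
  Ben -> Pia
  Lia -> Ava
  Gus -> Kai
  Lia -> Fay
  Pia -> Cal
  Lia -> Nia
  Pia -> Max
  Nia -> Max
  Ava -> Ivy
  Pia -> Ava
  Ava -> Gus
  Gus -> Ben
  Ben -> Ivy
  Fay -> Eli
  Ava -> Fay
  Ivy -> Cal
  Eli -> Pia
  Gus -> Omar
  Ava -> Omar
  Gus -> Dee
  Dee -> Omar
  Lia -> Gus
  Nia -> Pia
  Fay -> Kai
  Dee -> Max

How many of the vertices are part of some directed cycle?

A vertex is on a directed cycle iff it belongs to a strongly connected component of size ≥ 2 (or has a self-loop).
The vertices on cycles are {Ava, Ben, Eli, Fay, Gus, Nia, Pia} — 7 in total.

7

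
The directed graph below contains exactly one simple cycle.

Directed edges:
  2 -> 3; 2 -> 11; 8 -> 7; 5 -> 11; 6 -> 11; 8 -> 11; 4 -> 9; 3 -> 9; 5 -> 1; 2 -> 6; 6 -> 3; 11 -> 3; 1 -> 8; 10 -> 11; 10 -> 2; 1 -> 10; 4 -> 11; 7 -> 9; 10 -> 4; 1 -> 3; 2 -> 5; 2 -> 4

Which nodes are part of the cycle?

1, 2, 5, 10

DFS with gray/black marking from 1:
1 gray
  10 gray
    11 gray
      3 gray
        9 gray
        9 black
      3 black
    11 black
    2 gray
      4 gray
        4→11: 11 black — skip
        4→9: 9 black — skip
      4 black
      2→3: 3 black — skip
      6 gray
        6→3: 3 black — skip
        6→11: 11 black — skip
      6 black
      2→11: 11 black — skip
      5 gray
        5→11: 11 black — skip
        5→1: 1 is gray → back edge
Back edge closes the cycle 1 → 10 → 2 → 5 → 1; its vertices are {1, 2, 5, 10}.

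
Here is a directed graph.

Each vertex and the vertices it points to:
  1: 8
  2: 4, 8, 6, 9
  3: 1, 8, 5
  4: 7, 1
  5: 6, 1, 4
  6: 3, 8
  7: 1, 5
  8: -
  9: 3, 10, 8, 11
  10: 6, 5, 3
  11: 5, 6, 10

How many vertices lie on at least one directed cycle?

5

A vertex is on a directed cycle iff it belongs to a strongly connected component of size ≥ 2 (or has a self-loop).
The vertices on cycles are {3, 4, 5, 6, 7} — 5 in total.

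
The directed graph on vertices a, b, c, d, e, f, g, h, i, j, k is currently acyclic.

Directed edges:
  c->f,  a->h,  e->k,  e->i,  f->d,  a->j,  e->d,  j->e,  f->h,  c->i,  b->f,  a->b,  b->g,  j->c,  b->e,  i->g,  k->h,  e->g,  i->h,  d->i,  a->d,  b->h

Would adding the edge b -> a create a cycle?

Yes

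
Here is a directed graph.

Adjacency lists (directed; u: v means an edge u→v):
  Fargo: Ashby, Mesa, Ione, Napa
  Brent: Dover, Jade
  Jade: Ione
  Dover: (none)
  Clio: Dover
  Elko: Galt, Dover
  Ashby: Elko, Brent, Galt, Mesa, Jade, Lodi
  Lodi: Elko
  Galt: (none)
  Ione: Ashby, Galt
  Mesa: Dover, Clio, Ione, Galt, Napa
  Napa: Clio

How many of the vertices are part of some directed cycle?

5

A vertex is on a directed cycle iff it belongs to a strongly connected component of size ≥ 2 (or has a self-loop).
The vertices on cycles are {Ione, Jade, Mesa, Ashby, Brent} — 5 in total.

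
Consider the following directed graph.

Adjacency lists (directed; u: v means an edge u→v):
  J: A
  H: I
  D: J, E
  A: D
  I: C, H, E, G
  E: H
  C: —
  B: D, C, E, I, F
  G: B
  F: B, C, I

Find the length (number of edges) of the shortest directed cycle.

For each vertex v, BFS finds the shortest path from v back to v.
The shortest such closed walk is F → B → F, length 2.

2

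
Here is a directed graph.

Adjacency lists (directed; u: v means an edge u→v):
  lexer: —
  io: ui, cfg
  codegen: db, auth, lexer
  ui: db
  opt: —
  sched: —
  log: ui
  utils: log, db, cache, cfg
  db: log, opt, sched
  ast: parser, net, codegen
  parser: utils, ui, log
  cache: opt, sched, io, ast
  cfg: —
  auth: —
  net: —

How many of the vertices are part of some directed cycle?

A vertex is on a directed cycle iff it belongs to a strongly connected component of size ≥ 2 (or has a self-loop).
The vertices on cycles are {db, ui, ast, log, cache, utils, parser} — 7 in total.

7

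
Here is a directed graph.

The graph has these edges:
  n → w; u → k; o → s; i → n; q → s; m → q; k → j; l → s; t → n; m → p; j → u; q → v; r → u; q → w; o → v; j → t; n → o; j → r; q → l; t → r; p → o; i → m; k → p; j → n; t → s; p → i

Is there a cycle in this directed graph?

DFS with white/gray/black marking, starting from j:
j gray
  u gray
    k gray
      k→j: j is gray → back edge
Back edge found, so a cycle exists: j → u → k → j.

Yes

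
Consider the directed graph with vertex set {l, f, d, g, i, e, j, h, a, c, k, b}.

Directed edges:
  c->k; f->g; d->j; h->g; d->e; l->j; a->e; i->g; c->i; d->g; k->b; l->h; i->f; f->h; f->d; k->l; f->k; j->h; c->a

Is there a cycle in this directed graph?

No

DFS with white/gray/black marking, starting from a:
a gray
  e gray
  e black
a black
l gray
  j gray
    h gray
      g gray
      g black
    h black
  j black
  l→h: h black — skip
l black
f gray
  d gray
    d→g: g black — skip
    d→e: e black — skip
    d→j: j black — skip
  d black
  f→g: g black — skip
  k gray
    k→l: l black — skip
    b gray
    b black
  k black
  f→h: h black — skip
f black
i gray
  i→g: g black — skip
  i→f: f black — skip
i black
c gray
  c→k: k black — skip
  c→a: a black — skip
  c→i: i black — skip
c black
Every edge goes to a white or black vertex — no back edge, so the graph is acyclic.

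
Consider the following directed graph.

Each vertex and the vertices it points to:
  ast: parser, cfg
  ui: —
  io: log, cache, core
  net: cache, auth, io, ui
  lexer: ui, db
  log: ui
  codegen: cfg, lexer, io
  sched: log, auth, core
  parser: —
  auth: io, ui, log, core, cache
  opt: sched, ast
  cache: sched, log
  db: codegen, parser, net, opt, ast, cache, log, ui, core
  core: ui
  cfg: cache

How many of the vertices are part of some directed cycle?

7

A vertex is on a directed cycle iff it belongs to a strongly connected component of size ≥ 2 (or has a self-loop).
The vertices on cycles are {db, io, auth, cache, lexer, sched, codegen} — 7 in total.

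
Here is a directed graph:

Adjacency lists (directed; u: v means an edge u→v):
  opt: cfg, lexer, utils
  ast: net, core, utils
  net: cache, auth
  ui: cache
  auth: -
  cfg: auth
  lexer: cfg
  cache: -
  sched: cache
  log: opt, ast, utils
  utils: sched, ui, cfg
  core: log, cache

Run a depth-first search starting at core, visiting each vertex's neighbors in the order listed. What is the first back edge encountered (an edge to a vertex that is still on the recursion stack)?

ast->core

DFS from core (visiting each vertex's neighbors in the order listed); mark gray on enter, black on exit:
core gray
  log gray
    opt gray
      cfg gray
        auth gray
        auth black
      cfg black
      lexer gray
        lexer→cfg: cfg black — skip
      lexer black
      utils gray
        sched gray
          cache gray
          cache black
        sched black
        ui gray
          ui→cache: cache black — skip
        ui black
        utils→cfg: cfg black — skip
      utils black
    opt black
    ast gray
      net gray
        net→cache: cache black — skip
        net→auth: auth black — skip
      net black
      ast→core: core is gray → back edge
First back edge: ast → core.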